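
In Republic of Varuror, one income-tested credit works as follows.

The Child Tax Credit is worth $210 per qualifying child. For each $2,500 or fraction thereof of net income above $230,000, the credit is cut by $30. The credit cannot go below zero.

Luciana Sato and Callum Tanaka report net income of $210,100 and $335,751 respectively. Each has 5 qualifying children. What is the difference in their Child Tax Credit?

Luciana ($210,100): Child Tax Credit: base = 5 × $210 = $1,050. $210,100 is at or below the $230,000 threshold, so the full $1,050 applies.
Callum ($335,751): Child Tax Credit: base = 5 × $210 = $1,050. income exceeds $230,000 by $105,751 → 43 increments × $30 = $1,290 ≥ base, so the credit is $0.
Difference: |$1,050 − $0| = $1,050.

$1,050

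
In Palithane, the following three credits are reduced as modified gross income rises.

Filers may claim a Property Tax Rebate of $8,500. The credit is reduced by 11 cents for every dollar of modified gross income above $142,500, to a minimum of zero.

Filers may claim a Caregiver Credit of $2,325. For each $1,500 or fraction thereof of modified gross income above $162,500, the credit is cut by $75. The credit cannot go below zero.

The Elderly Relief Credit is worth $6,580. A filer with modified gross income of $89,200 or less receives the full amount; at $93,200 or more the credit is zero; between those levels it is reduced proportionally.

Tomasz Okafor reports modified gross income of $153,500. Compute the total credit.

$9,615

Property Tax Rebate: 11% of the $11,000 excess over $142,500 is $1,210; credit = $8,500 − $1,210 = $7,290.
Caregiver Credit: $153,500 is at or below the $162,500 threshold, so the full $2,325 applies.
Elderly Relief Credit: $153,500 is at or above $93,200, so the credit is $0.
Total: $7,290 + $2,325 + $0 = $9,615.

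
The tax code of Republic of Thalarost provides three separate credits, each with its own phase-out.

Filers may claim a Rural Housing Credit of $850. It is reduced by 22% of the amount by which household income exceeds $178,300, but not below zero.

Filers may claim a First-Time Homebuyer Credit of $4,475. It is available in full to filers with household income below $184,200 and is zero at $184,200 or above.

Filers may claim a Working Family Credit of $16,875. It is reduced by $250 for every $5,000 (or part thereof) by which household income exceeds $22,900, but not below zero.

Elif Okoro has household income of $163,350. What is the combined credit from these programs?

$14,950

Rural Housing Credit: $163,350 is at or below the $178,300 threshold, so the full $850 applies.
First-Time Homebuyer Credit: $163,350 is below the $184,200 cutoff, so the full $4,475 applies.
Working Family Credit: income exceeds $22,900 by $140,450, which is 29 full-or-partial $5,000 increments; reduction = 29 × $250 = $7,250, leaving $9,625.
Total: $850 + $4,475 + $9,625 = $14,950.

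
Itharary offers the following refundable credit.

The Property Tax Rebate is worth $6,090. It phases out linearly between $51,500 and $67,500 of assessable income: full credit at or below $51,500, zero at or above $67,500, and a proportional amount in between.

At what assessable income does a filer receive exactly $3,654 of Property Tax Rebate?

$57,900

$3,654 is 3,654/6,090 of the full $6,090, so 2,436/6,090 of the $16,000 range has been used: income = $51,500 + $16,000 × 2,436/6,090 = $57,900.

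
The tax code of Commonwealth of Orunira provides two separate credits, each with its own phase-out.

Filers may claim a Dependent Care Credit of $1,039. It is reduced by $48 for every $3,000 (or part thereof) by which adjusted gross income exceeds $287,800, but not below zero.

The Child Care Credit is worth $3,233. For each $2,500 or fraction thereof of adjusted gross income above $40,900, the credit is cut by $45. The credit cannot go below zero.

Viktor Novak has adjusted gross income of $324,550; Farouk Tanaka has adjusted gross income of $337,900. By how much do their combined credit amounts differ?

$192

Viktor ($324,550): Dependent Care Credit: income exceeds $287,800 by $36,750, which is 13 full-or-partial $3,000 increments; reduction = 13 × $48 = $624, leaving $415. Child Care Credit: income exceeds $40,900 by $283,650 → 114 increments × $45 = $5,130 ≥ base, so the credit is $0. total $415 + $0 = $415
Farouk ($337,900): Dependent Care Credit: income exceeds $287,800 by $50,100, which is 17 full-or-partial $3,000 increments; reduction = 17 × $48 = $816, leaving $223. Child Care Credit: income exceeds $40,900 by $297,000 → 119 increments × $45 = $5,355 ≥ base, so the credit is $0. total $223 + $0 = $223
Difference: |$415 − $223| = $192.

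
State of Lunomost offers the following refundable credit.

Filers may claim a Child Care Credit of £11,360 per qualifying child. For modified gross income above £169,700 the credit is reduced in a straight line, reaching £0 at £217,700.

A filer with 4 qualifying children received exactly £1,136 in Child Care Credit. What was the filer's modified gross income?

Full credit = 4 × £11,360 = £45,440.
£1,136 is 1,136/45,440 of the full £45,440, so 44,304/45,440 of the £48,000 range has been used: income = £169,700 + £48,000 × 44,304/45,440 = £216,500.

£216,500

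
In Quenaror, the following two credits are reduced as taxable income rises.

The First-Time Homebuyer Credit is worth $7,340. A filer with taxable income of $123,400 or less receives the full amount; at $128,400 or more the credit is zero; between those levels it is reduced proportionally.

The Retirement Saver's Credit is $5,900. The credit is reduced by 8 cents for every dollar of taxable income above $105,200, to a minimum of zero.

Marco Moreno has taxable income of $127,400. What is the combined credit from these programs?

$5,592

First-Time Homebuyer Credit: $127,400 is $4,000 into a $5,000 phase-out range, leaving 1,000/5,000 of the credit: $7,340 × 1,000/5,000 = $1,468.
Retirement Saver's Credit: 8% of the $22,200 excess over $105,200 is $1,776; credit = $5,900 − $1,776 = $4,124.
Total: $1,468 + $4,124 = $5,592.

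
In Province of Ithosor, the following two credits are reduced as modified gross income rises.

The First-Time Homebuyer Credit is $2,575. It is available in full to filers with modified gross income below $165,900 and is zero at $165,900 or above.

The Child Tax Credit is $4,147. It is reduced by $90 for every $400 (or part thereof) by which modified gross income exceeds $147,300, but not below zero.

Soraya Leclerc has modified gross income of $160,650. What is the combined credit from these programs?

$3,662

First-Time Homebuyer Credit: $160,650 is below the $165,900 cutoff, so the full $2,575 applies.
Child Tax Credit: income exceeds $147,300 by $13,350, which is 34 full-or-partial $400 increments; reduction = 34 × $90 = $3,060, leaving $1,087.
Total: $2,575 + $1,087 = $3,662.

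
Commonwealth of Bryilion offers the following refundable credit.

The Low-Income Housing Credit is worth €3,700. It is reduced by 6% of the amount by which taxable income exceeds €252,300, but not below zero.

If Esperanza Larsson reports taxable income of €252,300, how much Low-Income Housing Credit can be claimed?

€3,700

Low-Income Housing Credit: €252,300 is at or below the €252,300 threshold, so the full €3,700 applies.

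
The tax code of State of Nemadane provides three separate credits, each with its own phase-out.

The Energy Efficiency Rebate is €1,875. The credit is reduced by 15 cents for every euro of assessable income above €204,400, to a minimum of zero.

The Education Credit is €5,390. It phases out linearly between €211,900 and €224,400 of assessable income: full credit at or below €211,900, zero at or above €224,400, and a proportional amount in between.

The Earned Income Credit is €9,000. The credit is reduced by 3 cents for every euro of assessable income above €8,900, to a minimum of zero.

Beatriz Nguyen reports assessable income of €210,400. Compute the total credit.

€9,320

Energy Efficiency Rebate: 15% of the €6,000 excess over €204,400 is €900; credit = €1,875 − €900 = €975.
Education Credit: €210,400 is at or below the €211,900 threshold, so the full €5,390 applies.
Earned Income Credit: 3% of the €201,500 excess over €8,900 is €6,045; credit = €9,000 − €6,045 = €2,955.
Total: €975 + €5,390 + €2,955 = €9,320.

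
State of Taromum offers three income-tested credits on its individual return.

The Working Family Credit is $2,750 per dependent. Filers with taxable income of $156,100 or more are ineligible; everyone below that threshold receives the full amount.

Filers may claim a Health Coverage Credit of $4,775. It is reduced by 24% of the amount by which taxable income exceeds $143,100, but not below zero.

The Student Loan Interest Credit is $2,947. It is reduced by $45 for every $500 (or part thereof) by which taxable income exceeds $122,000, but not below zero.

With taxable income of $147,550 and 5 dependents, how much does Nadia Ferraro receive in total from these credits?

Working Family Credit: base = 5 × $2,750 = $13,750. $147,550 is below the $156,100 cutoff, so the full $13,750 applies.
Health Coverage Credit: 24% of the $4,450 excess over $143,100 is $1,068; credit = $4,775 − $1,068 = $3,707.
Student Loan Interest Credit: income exceeds $122,000 by $25,550, which is 52 full-or-partial $500 increments; reduction = 52 × $45 = $2,340, leaving $607.
Total: $13,750 + $3,707 + $607 = $18,064.

$18,064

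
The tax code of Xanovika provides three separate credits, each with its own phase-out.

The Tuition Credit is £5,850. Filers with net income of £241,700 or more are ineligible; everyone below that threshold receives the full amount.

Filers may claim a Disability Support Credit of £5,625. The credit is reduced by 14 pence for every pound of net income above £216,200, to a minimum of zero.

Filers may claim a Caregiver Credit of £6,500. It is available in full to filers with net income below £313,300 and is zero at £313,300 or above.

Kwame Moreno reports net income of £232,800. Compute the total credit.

£15,651

Tuition Credit: £232,800 is below the £241,700 cutoff, so the full £5,850 applies.
Disability Support Credit: 14% of the £16,600 excess over £216,200 is £2,324; credit = £5,625 − £2,324 = £3,301.
Caregiver Credit: £232,800 is below the £313,300 cutoff, so the full £6,500 applies.
Total: £5,850 + £3,301 + £6,500 = £15,651.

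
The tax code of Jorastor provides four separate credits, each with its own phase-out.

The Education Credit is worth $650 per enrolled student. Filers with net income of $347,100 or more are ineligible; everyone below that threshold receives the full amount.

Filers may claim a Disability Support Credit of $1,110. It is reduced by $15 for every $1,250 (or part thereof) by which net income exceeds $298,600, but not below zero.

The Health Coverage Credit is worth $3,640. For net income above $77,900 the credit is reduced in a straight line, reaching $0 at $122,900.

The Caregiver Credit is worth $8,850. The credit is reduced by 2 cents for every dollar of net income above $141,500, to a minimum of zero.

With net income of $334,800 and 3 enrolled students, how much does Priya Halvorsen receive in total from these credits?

$7,609

Education Credit: base = 3 × $650 = $1,950. $334,800 is below the $347,100 cutoff, so the full $1,950 applies.
Disability Support Credit: income exceeds $298,600 by $36,200, which is 29 full-or-partial $1,250 increments; reduction = 29 × $15 = $435, leaving $675.
Health Coverage Credit: $334,800 is at or above $122,900, so the credit is $0.
Caregiver Credit: 2% of the $193,300 excess over $141,500 is $3,866; credit = $8,850 − $3,866 = $4,984.
Total: $1,950 + $675 + $0 + $4,984 = $7,609.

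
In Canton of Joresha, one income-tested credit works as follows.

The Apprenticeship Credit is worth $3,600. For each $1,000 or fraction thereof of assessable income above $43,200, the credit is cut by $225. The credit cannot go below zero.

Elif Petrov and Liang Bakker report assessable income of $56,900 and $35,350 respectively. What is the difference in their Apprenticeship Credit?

Elif ($56,900): Apprenticeship Credit: income exceeds $43,200 by $13,700, which is 14 full-or-partial $1,000 increments; reduction = 14 × $225 = $3,150, leaving $450.
Liang ($35,350): Apprenticeship Credit: $35,350 is at or below the $43,200 threshold, so the full $3,600 applies.
Difference: |$450 − $3,600| = $3,150.

$3,150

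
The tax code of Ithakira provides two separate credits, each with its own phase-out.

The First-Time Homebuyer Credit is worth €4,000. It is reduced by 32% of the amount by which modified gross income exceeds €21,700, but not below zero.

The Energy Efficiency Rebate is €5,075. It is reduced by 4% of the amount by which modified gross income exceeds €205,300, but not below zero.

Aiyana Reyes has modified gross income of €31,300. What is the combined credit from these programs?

€6,003

First-Time Homebuyer Credit: 32% of the €9,600 excess over €21,700 is €3,072; credit = €4,000 − €3,072 = €928.
Energy Efficiency Rebate: €31,300 is at or below the €205,300 threshold, so the full €5,075 applies.
Total: €928 + €5,075 = €6,003.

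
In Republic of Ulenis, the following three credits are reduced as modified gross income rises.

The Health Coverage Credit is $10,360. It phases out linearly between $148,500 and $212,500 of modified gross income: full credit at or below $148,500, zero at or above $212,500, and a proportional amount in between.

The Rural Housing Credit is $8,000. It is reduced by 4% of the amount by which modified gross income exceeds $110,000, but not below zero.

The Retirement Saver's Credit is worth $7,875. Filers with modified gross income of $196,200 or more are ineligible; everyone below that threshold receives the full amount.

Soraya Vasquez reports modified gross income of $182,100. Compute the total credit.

Health Coverage Credit: $182,100 is $33,600 into a $64,000 phase-out range, leaving 30,400/64,000 of the credit: $10,360 × 30,400/64,000 = $4,921.
Rural Housing Credit: 4% of the $72,100 excess over $110,000 is $2,884; credit = $8,000 − $2,884 = $5,116.
Retirement Saver's Credit: $182,100 is below the $196,200 cutoff, so the full $7,875 applies.
Total: $4,921 + $5,116 + $7,875 = $17,912.

$17,912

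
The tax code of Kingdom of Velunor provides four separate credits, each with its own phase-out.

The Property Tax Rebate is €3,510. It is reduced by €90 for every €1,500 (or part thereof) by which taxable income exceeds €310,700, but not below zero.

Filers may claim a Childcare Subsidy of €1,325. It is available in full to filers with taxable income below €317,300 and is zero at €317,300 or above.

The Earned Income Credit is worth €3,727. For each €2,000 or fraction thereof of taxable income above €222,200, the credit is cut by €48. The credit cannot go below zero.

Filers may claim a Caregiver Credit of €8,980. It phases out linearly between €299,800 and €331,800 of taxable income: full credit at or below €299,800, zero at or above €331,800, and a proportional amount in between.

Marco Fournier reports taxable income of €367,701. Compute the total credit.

Property Tax Rebate: income exceeds €310,700 by €57,001 → 39 increments × €90 = €3,510 ≥ base, so the credit is €0.
Childcare Subsidy: €367,701 meets or exceeds the €317,300 cutoff, so the credit is €0.
Earned Income Credit: income exceeds €222,200 by €145,501, which is 73 full-or-partial €2,000 increments; reduction = 73 × €48 = €3,504, leaving €223.
Caregiver Credit: €367,701 is at or above €331,800, so the credit is €0.
Total: €0 + €0 + €223 + €0 = €223.

€223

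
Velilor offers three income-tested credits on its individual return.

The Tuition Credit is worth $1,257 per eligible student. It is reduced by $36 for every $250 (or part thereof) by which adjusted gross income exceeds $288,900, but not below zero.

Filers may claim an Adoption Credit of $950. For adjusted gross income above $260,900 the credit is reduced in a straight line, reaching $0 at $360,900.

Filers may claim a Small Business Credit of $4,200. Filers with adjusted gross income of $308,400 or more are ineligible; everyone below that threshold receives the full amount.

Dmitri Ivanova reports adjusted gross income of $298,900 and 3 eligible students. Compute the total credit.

$7,120

Tuition Credit: base = 3 × $1,257 = $3,771. income exceeds $288,900 by $10,000, which is 40 full-or-partial $250 increments; reduction = 40 × $36 = $1,440, leaving $2,331.
Adoption Credit: $298,900 is $38,000 into a $100,000 phase-out range, leaving 62,000/100,000 of the credit: $950 × 62,000/100,000 = $589.
Small Business Credit: $298,900 is below the $308,400 cutoff, so the full $4,200 applies.
Total: $2,331 + $589 + $4,200 = $7,120.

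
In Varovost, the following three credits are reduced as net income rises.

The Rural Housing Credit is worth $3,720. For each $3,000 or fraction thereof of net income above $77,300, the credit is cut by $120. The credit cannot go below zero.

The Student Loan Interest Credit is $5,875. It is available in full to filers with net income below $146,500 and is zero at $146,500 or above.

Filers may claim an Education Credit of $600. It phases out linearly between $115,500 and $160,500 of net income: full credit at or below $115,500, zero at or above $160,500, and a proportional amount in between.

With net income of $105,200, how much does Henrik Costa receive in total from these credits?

$8,995

Rural Housing Credit: income exceeds $77,300 by $27,900, which is 10 full-or-partial $3,000 increments; reduction = 10 × $120 = $1,200, leaving $2,520.
Student Loan Interest Credit: $105,200 is below the $146,500 cutoff, so the full $5,875 applies.
Education Credit: $105,200 is at or below the $115,500 threshold, so the full $600 applies.
Total: $2,520 + $5,875 + $600 = $8,995.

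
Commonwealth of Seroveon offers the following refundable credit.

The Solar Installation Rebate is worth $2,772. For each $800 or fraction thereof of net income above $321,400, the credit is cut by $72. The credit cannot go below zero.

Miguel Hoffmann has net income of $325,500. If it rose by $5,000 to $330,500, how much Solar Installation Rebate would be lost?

At $325,500 — income exceeds $321,400 by $4,100, which is 6 full-or-partial $800 increments; reduction = 6 × $72 = $432, leaving $2,340.
At $330,500 — income exceeds $321,400 by $9,100, which is 12 full-or-partial $800 increments; reduction = 12 × $72 = $864, leaving $1,908.
Lost: $2,340 − $1,908 = $432.

$432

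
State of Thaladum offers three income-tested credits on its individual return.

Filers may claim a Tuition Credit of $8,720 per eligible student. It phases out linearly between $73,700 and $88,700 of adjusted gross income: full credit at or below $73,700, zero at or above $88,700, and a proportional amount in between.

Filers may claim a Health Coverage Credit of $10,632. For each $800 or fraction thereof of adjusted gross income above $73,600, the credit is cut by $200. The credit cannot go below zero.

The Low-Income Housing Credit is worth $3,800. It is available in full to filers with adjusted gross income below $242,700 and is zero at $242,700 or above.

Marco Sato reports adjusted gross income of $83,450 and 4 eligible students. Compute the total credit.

$24,040

Tuition Credit: base = 4 × $8,720 = $34,880. $83,450 is $9,750 into a $15,000 phase-out range, leaving 5,250/15,000 of the credit: $34,880 × 5,250/15,000 = $12,208.
Health Coverage Credit: income exceeds $73,600 by $9,850, which is 13 full-or-partial $800 increments; reduction = 13 × $200 = $2,600, leaving $8,032.
Low-Income Housing Credit: $83,450 is below the $242,700 cutoff, so the full $3,800 applies.
Total: $12,208 + $8,032 + $3,800 = $24,040.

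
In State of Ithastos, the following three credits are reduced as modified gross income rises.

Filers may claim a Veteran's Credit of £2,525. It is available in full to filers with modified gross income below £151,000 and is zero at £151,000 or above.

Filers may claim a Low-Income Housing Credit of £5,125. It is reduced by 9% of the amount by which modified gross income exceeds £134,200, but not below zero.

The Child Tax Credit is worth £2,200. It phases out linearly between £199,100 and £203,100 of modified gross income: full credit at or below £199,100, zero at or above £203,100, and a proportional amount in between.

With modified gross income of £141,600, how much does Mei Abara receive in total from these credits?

£9,184

Veteran's Credit: £141,600 is below the £151,000 cutoff, so the full £2,525 applies.
Low-Income Housing Credit: 9% of the £7,400 excess over £134,200 is £666; credit = £5,125 − £666 = £4,459.
Child Tax Credit: £141,600 is at or below the £199,100 threshold, so the full £2,200 applies.
Total: £2,525 + £4,459 + £2,200 = £9,184.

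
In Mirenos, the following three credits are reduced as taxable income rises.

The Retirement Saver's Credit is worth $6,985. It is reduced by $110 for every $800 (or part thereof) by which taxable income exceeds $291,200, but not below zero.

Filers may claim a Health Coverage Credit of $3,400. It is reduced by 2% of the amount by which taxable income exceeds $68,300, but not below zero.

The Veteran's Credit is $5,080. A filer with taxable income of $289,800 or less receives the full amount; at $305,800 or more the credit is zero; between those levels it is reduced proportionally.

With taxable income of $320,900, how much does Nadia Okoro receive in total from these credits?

Retirement Saver's Credit: income exceeds $291,200 by $29,700, which is 38 full-or-partial $800 increments; reduction = 38 × $110 = $4,180, leaving $2,805.
Health Coverage Credit: 2% of the $252,600 excess over $68,300 is $5,052 ≥ base, so the credit is $0.
Veteran's Credit: $320,900 is at or above $305,800, so the credit is $0.
Total: $2,805 + $0 + $0 = $2,805.

$2,805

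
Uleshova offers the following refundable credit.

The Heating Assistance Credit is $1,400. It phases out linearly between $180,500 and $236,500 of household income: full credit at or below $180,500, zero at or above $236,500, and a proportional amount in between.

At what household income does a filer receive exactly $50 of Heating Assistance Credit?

$234,500

$50 is 50/1,400 of the full $1,400, so 1,350/1,400 of the $56,000 range has been used: income = $180,500 + $56,000 × 1,350/1,400 = $234,500.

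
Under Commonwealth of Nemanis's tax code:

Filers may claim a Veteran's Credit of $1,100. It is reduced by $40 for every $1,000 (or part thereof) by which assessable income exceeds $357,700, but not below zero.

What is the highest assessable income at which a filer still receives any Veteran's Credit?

$384,700

After 27 increments the reduction is 27 × $40 = $1,080, leaving $20; one more increment wipes it out. Increment 27 ends at excess 27 × $1,000 = $27,000, so the highest qualifying income is $357,700 + $27,000 = $384,700.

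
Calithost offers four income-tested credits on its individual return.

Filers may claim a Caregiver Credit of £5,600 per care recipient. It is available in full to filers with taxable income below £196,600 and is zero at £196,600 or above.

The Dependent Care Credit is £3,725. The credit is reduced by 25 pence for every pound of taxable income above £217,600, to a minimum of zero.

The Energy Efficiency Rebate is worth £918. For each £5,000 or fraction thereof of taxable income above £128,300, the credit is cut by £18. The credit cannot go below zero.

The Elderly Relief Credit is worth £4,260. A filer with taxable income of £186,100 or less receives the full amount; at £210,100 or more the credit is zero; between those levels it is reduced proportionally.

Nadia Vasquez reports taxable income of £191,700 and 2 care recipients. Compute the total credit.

£18,875

Caregiver Credit: base = 2 × £5,600 = £11,200. £191,700 is below the £196,600 cutoff, so the full £11,200 applies.
Dependent Care Credit: £191,700 is at or below the £217,600 threshold, so the full £3,725 applies.
Energy Efficiency Rebate: income exceeds £128,300 by £63,400, which is 13 full-or-partial £5,000 increments; reduction = 13 × £18 = £234, leaving £684.
Elderly Relief Credit: £191,700 is £5,600 into a £24,000 phase-out range, leaving 18,400/24,000 of the credit: £4,260 × 18,400/24,000 = £3,266.
Total: £11,200 + £3,725 + £684 + £3,266 = £18,875.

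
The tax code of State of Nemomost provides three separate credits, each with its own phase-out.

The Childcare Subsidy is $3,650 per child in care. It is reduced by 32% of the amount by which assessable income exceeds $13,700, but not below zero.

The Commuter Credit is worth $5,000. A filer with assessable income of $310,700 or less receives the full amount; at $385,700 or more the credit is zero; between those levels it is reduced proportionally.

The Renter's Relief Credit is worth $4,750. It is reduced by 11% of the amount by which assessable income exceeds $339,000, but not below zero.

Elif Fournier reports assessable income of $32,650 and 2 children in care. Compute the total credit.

$10,986

Childcare Subsidy: base = 2 × $3,650 = $7,300. 32% of the $18,950 excess over $13,700 is $6,064; credit = $7,300 − $6,064 = $1,236.
Commuter Credit: $32,650 is at or below the $310,700 threshold, so the full $5,000 applies.
Renter's Relief Credit: $32,650 is at or below the $339,000 threshold, so the full $4,750 applies.
Total: $1,236 + $5,000 + $4,750 = $10,986.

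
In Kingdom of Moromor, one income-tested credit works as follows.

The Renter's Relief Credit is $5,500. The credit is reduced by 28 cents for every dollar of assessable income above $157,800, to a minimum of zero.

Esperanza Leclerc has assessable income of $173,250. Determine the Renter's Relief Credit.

$1,174

Renter's Relief Credit: 28% of the $15,450 excess over $157,800 is $4,326; credit = $5,500 − $4,326 = $1,174.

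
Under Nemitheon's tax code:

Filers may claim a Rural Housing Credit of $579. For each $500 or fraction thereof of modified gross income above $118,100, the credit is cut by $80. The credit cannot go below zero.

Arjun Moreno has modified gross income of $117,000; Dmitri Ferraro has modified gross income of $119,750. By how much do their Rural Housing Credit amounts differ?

$320

Arjun ($117,000): Rural Housing Credit: $117,000 is at or below the $118,100 threshold, so the full $579 applies.
Dmitri ($119,750): Rural Housing Credit: income exceeds $118,100 by $1,650, which is 4 full-or-partial $500 increments; reduction = 4 × $80 = $320, leaving $259.
Difference: |$579 − $259| = $320.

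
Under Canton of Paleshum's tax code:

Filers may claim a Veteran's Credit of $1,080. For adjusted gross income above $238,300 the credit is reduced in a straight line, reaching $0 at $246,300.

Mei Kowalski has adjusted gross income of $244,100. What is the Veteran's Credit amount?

$297

Veteran's Credit: $244,100 is $5,800 into a $8,000 phase-out range, leaving 2,200/8,000 of the credit: $1,080 × 2,200/8,000 = $297.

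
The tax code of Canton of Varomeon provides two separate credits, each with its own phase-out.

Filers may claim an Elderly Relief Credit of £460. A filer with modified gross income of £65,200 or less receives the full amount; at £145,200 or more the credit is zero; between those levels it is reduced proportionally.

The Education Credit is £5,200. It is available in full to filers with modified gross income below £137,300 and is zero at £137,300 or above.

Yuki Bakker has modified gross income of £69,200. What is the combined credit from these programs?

£5,637

Elderly Relief Credit: £69,200 is £4,000 into a £80,000 phase-out range, leaving 76,000/80,000 of the credit: £460 × 76,000/80,000 = £437.
Education Credit: £69,200 is below the £137,300 cutoff, so the full £5,200 applies.
Total: £437 + £5,200 = £5,637.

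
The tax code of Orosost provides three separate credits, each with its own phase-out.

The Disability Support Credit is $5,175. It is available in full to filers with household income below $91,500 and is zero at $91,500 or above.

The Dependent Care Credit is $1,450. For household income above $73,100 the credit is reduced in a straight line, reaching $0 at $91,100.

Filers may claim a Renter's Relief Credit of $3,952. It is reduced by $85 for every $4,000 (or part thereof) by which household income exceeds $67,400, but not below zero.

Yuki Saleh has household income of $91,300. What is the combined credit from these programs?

Disability Support Credit: $91,300 is below the $91,500 cutoff, so the full $5,175 applies.
Dependent Care Credit: $91,300 is at or above $91,100, so the credit is $0.
Renter's Relief Credit: income exceeds $67,400 by $23,900, which is 6 full-or-partial $4,000 increments; reduction = 6 × $85 = $510, leaving $3,442.
Total: $5,175 + $0 + $3,442 = $8,617.

$8,617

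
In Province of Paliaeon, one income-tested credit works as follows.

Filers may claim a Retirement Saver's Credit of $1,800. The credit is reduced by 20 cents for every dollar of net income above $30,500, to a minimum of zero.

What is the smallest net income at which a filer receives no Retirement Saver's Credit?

$39,500

The credit falls by 20% of each dollar above $30,500, so it reaches zero when the excess is $1,800 / 20% = $9,000: income = $30,500 + $9,000 = $39,500.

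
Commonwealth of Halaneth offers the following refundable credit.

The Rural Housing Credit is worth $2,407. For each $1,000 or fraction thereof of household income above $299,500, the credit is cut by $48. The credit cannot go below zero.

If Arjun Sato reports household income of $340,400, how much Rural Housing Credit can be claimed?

Rural Housing Credit: income exceeds $299,500 by $40,900, which is 41 full-or-partial $1,000 increments; reduction = 41 × $48 = $1,968, leaving $439.

$439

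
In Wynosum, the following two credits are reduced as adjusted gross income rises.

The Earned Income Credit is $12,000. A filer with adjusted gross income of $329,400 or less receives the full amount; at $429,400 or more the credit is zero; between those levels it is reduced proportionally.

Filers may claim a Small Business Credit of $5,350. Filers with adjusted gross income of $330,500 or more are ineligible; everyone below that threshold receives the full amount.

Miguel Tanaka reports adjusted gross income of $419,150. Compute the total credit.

$1,230

Earned Income Credit: $419,150 is $89,750 into a $100,000 phase-out range, leaving 10,250/100,000 of the credit: $12,000 × 10,250/100,000 = $1,230.
Small Business Credit: $419,150 meets or exceeds the $330,500 cutoff, so the credit is $0.
Total: $1,230 + $0 = $1,230.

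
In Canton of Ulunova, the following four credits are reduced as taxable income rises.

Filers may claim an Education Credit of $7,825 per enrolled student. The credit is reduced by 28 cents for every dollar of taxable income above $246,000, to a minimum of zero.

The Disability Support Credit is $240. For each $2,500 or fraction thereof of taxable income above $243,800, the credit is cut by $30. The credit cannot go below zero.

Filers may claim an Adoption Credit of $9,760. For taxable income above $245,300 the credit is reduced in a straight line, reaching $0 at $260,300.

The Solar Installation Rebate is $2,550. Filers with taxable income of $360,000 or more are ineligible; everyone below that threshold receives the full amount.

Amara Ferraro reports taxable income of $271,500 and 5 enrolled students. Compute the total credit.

Education Credit: base = 5 × $7,825 = $39,125. 28% of the $25,500 excess over $246,000 is $7,140; credit = $39,125 − $7,140 = $31,985.
Disability Support Credit: income exceeds $243,800 by $27,700 → 12 increments × $30 = $360 ≥ base, so the credit is $0.
Adoption Credit: $271,500 is at or above $260,300, so the credit is $0.
Solar Installation Rebate: $271,500 is below the $360,000 cutoff, so the full $2,550 applies.
Total: $31,985 + $0 + $0 + $2,550 = $34,535.

$34,535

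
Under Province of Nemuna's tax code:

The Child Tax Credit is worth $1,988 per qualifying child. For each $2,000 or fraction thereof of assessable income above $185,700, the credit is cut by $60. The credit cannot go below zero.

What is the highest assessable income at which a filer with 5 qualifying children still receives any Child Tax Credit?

$515,700

Full credit = 5 × $1,988 = $9,940.
After 165 increments the reduction is 165 × $60 = $9,900, leaving $40; one more increment wipes it out. Increment 165 ends at excess 165 × $2,000 = $330,000, so the highest qualifying income is $185,700 + $330,000 = $515,700.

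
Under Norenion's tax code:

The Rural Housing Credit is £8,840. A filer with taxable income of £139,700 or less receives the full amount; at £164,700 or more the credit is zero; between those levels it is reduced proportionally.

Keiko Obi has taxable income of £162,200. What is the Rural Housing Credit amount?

£884

Rural Housing Credit: £162,200 is £22,500 into a £25,000 phase-out range, leaving 2,500/25,000 of the credit: £8,840 × 2,500/25,000 = £884.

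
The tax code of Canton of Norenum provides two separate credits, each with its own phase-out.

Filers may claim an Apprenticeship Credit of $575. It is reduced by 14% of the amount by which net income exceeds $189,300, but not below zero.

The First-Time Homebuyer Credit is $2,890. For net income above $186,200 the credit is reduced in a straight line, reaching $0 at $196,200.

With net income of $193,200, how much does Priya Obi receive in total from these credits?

Apprenticeship Credit: 14% of the $3,900 excess over $189,300 is $546; credit = $575 − $546 = $29.
First-Time Homebuyer Credit: $193,200 is $7,000 into a $10,000 phase-out range, leaving 3,000/10,000 of the credit: $2,890 × 3,000/10,000 = $867.
Total: $29 + $867 = $896.

$896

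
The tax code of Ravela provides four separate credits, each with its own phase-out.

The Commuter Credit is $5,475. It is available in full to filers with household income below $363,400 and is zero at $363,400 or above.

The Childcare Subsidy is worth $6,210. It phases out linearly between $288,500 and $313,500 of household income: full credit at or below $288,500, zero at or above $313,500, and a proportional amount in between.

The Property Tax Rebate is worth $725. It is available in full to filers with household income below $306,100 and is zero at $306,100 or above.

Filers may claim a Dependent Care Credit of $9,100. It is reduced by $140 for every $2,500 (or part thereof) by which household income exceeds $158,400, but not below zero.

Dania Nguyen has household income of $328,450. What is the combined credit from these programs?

$5,475

Commuter Credit: $328,450 is below the $363,400 cutoff, so the full $5,475 applies.
Childcare Subsidy: $328,450 is at or above $313,500, so the credit is $0.
Property Tax Rebate: $328,450 meets or exceeds the $306,100 cutoff, so the credit is $0.
Dependent Care Credit: income exceeds $158,400 by $170,050 → 69 increments × $140 = $9,660 ≥ base, so the credit is $0.
Total: $5,475 + $0 + $0 + $0 = $5,475.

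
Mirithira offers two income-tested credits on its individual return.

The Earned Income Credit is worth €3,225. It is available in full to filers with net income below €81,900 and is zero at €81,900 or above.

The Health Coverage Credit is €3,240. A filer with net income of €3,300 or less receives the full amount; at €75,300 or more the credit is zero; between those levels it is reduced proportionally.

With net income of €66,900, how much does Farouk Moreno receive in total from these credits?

Earned Income Credit: €66,900 is below the €81,900 cutoff, so the full €3,225 applies.
Health Coverage Credit: €66,900 is €63,600 into a €72,000 phase-out range, leaving 8,400/72,000 of the credit: €3,240 × 8,400/72,000 = €378.
Total: €3,225 + €378 = €3,603.

€3,603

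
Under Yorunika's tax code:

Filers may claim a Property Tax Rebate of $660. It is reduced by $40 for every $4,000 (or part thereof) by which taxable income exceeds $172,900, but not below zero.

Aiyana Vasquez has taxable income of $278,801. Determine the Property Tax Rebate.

$0

Property Tax Rebate: income exceeds $172,900 by $105,901 → 27 increments × $40 = $1,080 ≥ base, so the credit is $0.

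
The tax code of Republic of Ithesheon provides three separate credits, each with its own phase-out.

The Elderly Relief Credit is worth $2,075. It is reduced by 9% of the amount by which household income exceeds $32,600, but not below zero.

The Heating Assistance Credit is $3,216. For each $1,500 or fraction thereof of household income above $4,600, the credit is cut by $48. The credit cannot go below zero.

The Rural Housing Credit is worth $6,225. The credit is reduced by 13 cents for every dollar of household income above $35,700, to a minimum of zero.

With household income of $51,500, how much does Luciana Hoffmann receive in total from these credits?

$6,225

Elderly Relief Credit: 9% of the $18,900 excess over $32,600 is $1,701; credit = $2,075 − $1,701 = $374.
Heating Assistance Credit: income exceeds $4,600 by $46,900, which is 32 full-or-partial $1,500 increments; reduction = 32 × $48 = $1,536, leaving $1,680.
Rural Housing Credit: 13% of the $15,800 excess over $35,700 is $2,054; credit = $6,225 − $2,054 = $4,171.
Total: $374 + $1,680 + $4,171 = $6,225.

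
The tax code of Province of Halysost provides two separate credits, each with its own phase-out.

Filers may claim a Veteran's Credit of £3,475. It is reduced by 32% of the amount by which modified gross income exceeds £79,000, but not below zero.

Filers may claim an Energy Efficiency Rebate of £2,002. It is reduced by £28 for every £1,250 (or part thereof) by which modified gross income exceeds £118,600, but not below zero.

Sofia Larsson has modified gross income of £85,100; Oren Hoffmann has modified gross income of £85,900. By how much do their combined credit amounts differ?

£256

Sofia (£85,100): Veteran's Credit: 32% of the £6,100 excess over £79,000 is £1,952; credit = £3,475 − £1,952 = £1,523. Energy Efficiency Rebate: £85,100 is at or below the £118,600 threshold, so the full £2,002 applies. total £1,523 + £2,002 = £3,525
Oren (£85,900): Veteran's Credit: 32% of the £6,900 excess over £79,000 is £2,208; credit = £3,475 − £2,208 = £1,267. Energy Efficiency Rebate: £85,900 is at or below the £118,600 threshold, so the full £2,002 applies. total £1,267 + £2,002 = £3,269
Difference: |£3,525 − £3,269| = £256.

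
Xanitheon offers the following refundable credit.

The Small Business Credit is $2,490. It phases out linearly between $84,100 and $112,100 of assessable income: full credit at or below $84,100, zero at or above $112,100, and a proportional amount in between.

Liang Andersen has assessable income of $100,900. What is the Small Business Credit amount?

$996

Small Business Credit: $100,900 is $16,800 into a $28,000 phase-out range, leaving 11,200/28,000 of the credit: $2,490 × 11,200/28,000 = $996.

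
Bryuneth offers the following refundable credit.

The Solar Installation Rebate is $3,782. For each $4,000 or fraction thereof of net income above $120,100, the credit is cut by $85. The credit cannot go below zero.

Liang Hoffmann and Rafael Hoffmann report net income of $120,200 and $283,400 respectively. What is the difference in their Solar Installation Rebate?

$3,400

Liang ($120,200): Solar Installation Rebate: income exceeds $120,100 by $100, which is 1 full-or-partial $4,000 increment; reduction = 1 × $85 = $85, leaving $3,697.
Rafael ($283,400): Solar Installation Rebate: income exceeds $120,100 by $163,300, which is 41 full-or-partial $4,000 increments; reduction = 41 × $85 = $3,485, leaving $297.
Difference: |$3,697 − $297| = $3,400.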